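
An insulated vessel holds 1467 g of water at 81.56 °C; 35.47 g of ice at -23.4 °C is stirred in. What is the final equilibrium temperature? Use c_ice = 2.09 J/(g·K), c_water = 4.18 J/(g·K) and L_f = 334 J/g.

Net heat exchanged in the isolated system is zero:
ice -23.4→0 °C: 35.47·2.09·23.4 = 1734.7; melt ice: 35.47·334 = 11847; meltwater 0→T: 35.47·4.18·T = 148.26 T; water cools: 1467·4.18·(T − 81.56) = 6132.1(T − 81.56)
6280.3 T = 500131 − 13582 = 486549
T ≈ 77.47 °C — above 0 °C, consistent with complete melting.

T_f ≈ 77.5 °C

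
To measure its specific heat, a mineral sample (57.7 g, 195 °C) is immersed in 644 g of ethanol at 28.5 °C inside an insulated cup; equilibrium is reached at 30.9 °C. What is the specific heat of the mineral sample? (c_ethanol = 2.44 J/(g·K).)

m_s c (T_s − T_f) = m_ethanol c_ethanol (T_f − T_0):
57.7·c·(195 − 30.9) = 644·2.44·(30.9 − 28.5)
9468.6 c = 3771.3  ⇒  c ≈ 0.3983 J/(g·K)

c ≈ 0.398 J/(g·K)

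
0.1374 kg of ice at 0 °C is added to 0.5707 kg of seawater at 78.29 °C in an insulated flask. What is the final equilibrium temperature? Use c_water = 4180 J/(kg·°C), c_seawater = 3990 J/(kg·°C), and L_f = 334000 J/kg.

Conservation of energy gives ΣQ = 0:
latent heat to melt: 0.1374×334000 = 45892; meltwater 0→T: 0.1374×4180×T = 574.33 T; seawater cools: 0.5707×3990×(T − 78.29) = 2277.1(T − 78.29)
2851.4 T = 178274 − 45892 = 132382
T ≈ 46.43 °C — above 0 °C, consistent with complete melting.

T_f ≈ 46.4 °C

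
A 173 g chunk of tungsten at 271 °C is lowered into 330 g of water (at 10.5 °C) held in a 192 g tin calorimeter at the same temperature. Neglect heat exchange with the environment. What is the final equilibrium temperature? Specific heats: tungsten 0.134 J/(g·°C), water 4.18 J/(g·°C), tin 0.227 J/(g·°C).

T_f ≈ 14.7 °C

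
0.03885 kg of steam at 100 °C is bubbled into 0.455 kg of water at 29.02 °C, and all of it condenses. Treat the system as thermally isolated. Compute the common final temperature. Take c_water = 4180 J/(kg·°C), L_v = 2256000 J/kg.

T_f ≈ 77.1 °C

Sum of m c ΔT and latent-heat terms is zero:
condense steam: −0.03885·2256000 = −87646; condensate cools 100→T: 0.03885·4180·(T − 100) = 162.39(T − 100); original water: 1901.9(T − 29.02)
2064.3 T = 87646 + 16239 + 55193 = 159078
T ≈ 77.06 °C, under the boiling point, so the assumption holds.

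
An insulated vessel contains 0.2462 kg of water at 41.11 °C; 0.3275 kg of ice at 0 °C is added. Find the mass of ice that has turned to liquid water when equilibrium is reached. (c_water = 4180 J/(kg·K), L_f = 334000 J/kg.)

m_melted ≈ 0.127 kg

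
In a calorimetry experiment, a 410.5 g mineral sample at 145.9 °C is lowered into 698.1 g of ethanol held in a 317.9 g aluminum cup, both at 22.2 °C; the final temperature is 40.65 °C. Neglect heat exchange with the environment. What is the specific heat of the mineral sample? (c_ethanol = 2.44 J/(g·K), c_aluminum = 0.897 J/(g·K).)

Net heat exchanged in the isolated system is zero:
410.5·c·(40.65 − 145.9) + 698.1·2.44·(40.65 − 22.2) + 317.9·0.897·(40.65 − 22.2) = 0
-43205 c = -36688
c = -36688/-43205 ≈ 0.8492 J/(g·K)

c ≈ 0.849 J/(g·K)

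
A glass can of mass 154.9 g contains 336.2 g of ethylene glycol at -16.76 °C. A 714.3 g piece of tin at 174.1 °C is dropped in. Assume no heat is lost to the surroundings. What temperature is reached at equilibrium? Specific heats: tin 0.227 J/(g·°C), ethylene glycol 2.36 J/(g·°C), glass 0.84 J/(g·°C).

T_f ≈ 11.7 °C

With ΣQ=0 the equilibrium temperature is the m·c-weighted mean:
T_f = (162.15*174.1 + 793.43*(-16.76) + 130.12*(-16.76)) / (162.15 + 793.43 + 130.12)
    = 12751 / 1085.7 ≈ 11.74 °C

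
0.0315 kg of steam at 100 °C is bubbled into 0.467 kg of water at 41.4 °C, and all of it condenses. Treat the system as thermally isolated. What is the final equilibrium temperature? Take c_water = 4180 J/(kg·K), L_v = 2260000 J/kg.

T_f ≈ 79.3 °C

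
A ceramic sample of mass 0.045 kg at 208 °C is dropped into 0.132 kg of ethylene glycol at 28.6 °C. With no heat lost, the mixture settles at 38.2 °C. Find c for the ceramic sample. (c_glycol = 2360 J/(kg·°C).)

Setting the total heat transfer to zero:
0.045×c×(38.2 − 208) + 0.132×2360×(38.2 − 28.6) = 0
-7.641 c = -2990.6
c = -2990.6/-7.641 ≈ 391.4 J/(kg·°C)

c ≈ 391 J/(kg·°C)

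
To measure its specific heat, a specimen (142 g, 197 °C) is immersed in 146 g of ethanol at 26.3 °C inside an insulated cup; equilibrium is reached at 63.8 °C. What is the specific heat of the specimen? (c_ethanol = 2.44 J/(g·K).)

Conservation of energy gives ΣQ = 0:
142×c×(63.8 − 197) + 146×2.44×(63.8 − 26.3) = 0
-18914 c = -13359
c = -13359/-18914 ≈ 0.7063 J/(g·K)

c ≈ 0.706 J/(g·K)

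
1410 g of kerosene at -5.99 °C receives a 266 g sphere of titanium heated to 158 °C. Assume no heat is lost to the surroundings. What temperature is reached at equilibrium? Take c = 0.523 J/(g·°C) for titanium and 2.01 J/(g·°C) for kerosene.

T_f ≈ 1.7 °C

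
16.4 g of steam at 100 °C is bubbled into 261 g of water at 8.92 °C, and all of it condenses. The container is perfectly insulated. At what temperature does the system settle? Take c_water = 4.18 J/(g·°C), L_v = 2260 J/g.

Heat gained plus heat lost sum to zero:
latent heat released on condensation: 16.4·2260 = 37064
  condensed water 100 °C→T: 68.55(T − 100)
  water warms: 261·4.18·(T − 8.92) = 1091(T − 8.92)
1159.5 T = 37064 + 6855.2 + 9731.5 = 53651
T ≈ 46.27 °C (< 100 °C, so full condensation is consistent).

T_f ≈ 46.3 °C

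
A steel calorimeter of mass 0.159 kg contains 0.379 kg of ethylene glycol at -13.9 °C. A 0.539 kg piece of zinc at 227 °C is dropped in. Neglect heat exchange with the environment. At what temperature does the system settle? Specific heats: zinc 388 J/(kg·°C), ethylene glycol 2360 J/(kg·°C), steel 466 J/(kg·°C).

T_f is the heat-capacity-weighted average of the initial temperatures:
T_f = (209.13×227 + 894.44×(-13.9) + 74.09×(-13.9)) / (209.13 + 894.44 + 74.09)
    = 34010 / 1177.7 ≈ 28.88 °C

T_f ≈ 28.9 °C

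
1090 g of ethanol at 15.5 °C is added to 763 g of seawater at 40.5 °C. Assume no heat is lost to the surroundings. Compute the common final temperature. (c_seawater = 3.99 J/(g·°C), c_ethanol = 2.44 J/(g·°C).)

Energy conservation, ΣQ = 0:
763*3.99*(T − 40.5) + 1090*2.44*(T − 15.5) = 0
3044.4(T − 40.5) + 2659.6(T − 15.5) = 0
5704 T = 164521
T = 164521 / 5704 = 28.8 °C

T_f ≈ 28.8 °C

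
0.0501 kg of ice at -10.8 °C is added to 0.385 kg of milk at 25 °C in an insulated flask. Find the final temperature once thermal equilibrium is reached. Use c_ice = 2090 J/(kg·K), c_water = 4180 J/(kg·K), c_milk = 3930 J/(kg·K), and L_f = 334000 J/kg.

Heat gained plus heat lost sum to zero:
ice -10.8→0 °C: 0.0501×2090×10.8 = 1130.9
  latent heat to melt: 0.0501×334000 = 16733
  warm the meltwater: 209.42 T
  milk cools: 0.385×3930×(T − 25) = 1513(T − 25)
1722.5 T = 37826 − 17864 = 19962
T ≈ 11.59 °C (positive, so assuming full melt was valid).

T_f ≈ 11.6 °C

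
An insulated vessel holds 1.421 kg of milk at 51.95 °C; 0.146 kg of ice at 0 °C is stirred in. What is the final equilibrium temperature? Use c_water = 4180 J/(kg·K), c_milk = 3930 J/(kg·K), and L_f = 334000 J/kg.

Energy conservation, ΣQ = 0:
fusion: m_ice L_f = 0.146·334000 = 48764; warm the meltwater: 610.28 T; milk: 5584.5(T − 51.95)
6194.8 T = 290116 − 48764 = 241352
T ≈ 38.96 °C — above 0 °C, consistent with complete melting.

T_f ≈ 39.0 °C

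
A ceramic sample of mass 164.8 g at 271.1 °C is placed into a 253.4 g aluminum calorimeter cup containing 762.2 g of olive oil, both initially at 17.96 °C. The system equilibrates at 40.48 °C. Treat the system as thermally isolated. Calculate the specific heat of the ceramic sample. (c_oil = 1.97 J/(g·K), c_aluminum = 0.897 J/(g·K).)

c ≈ 1.02 J/(g·K)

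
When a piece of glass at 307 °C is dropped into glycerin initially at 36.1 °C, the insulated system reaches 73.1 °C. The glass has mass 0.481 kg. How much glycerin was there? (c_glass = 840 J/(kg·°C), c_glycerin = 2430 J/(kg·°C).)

m ≈ 1.05 kg

Let T be the final temperature. ΣQ_i = 0:
0.481×840×(73.1 − 307) + m×2430×(73.1 − 36.1) = 0
89910 m = 94505
m = 94505/89910 ≈ 1.051 kg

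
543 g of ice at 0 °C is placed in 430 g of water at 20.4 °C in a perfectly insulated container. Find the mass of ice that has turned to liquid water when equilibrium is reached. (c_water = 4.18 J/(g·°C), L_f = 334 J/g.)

m_melted ≈ 110 g

Heat available from the water dropping to 0 °C: 430×4.18×20.4 = 36667 J.
Fully melting the ice requires m_ice L_f = 543×334 = 181362 J.
Since 36667 < 181362 J, not all the ice melts; equilibrium is at 0 °C.
Mass melted = 36667/334 ≈ 109.8 g.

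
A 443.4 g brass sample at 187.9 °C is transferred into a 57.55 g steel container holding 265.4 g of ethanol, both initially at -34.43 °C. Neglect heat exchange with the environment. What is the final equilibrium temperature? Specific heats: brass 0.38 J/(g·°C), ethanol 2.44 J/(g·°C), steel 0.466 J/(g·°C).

T_f ≈ 10.0 °C

T_f = Σ m_i c_i T_i / Σ m_i c_i:
T_f = (168.49*187.9 + 647.58*(-34.43) + 26.82*(-34.43)) / (168.49 + 647.58 + 26.82)
    = 8440.3 / 842.89 ≈ 10.01 °C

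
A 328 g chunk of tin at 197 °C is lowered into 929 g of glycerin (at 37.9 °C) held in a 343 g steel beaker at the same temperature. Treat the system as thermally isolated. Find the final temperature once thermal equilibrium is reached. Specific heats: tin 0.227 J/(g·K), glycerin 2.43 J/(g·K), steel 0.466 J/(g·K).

T_f ≈ 42.7 °C

T_f = Σ m_i c_i T_i / Σ m_i c_i:
T_f = (74.46·197 + 2257.5·37.9 + 159.84·37.9) / (74.46 + 2257.5 + 159.84)
    = 106284 / 2491.8 ≈ 42.65 °C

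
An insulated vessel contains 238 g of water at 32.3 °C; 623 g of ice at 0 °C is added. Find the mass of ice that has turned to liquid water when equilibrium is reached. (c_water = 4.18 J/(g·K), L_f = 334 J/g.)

Water can give up m c ΔT = 238·4.18·32.3 = 32133 J before reaching 0 °C.
Fully melting the ice requires m_ice L_f = 623·334 = 208082 J.
That's not enough to melt it all — equilibrium is at 0 °C with ice remaining.
m_melted·334 = 32133  ⇒  m_melted ≈ 96.21 g.

m_melted ≈ 96.2 g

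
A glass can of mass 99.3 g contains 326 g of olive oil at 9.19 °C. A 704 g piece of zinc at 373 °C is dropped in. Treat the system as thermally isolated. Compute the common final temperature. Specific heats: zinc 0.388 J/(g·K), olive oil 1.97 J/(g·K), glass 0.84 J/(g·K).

Conservation of energy gives ΣQ = 0:
704·0.388·(T − 373) + 326·1.97·(T − 9.19) + 99.3·0.84·(T − 9.19) = 0
998.78 T = 108554
T = 108554/998.78 ≈ 108.69 °C

T_f ≈ 108.7 °C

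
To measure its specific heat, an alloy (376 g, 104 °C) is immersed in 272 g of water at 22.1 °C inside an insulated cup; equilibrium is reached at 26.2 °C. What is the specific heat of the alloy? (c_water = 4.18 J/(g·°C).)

c ≈ 0.159 J/(g·°C)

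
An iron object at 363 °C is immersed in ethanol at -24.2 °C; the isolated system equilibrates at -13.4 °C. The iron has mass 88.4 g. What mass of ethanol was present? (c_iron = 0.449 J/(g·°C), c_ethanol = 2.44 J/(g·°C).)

m ≈ 567 g

Net heat exchanged in the isolated system is zero:
88.4·0.449·(-13.4 − 363) + m·2.44·(-13.4 − (-24.2)) = 0
26.35 m = 14940
m = 14940/26.35 ≈ 566.9 g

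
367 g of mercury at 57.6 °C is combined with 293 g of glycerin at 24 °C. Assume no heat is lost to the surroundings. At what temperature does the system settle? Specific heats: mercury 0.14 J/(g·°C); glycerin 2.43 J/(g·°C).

T_f ≈ 26.3 °C

T_f is the heat-capacity-weighted average of the initial temperatures:
T_f = (51.38*57.6 + 711.99*24) / (51.38 + 711.99)
    = 20047 / 763.37 ≈ 26.26 °C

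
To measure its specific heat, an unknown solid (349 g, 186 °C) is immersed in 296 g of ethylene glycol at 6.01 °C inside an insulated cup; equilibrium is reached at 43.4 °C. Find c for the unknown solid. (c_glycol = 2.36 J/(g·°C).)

c ≈ 0.525 J/(g·°C)

Heat lost by the unknown solid = heat gained by the glycol:
349·c·(186 − 43.4) = 296·2.36·(43.4 − 6.01)
49767 c = 26119  ⇒  c ≈ 0.5248 J/(g·°C)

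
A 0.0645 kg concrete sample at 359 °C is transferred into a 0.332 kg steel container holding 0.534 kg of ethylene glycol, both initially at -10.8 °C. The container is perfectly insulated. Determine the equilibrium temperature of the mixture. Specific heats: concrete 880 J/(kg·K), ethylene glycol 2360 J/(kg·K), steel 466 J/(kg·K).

T_f ≈ 3.5 °C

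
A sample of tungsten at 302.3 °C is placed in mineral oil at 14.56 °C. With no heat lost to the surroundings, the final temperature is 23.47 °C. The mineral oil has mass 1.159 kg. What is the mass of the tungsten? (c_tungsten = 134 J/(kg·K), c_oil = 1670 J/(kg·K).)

m ≈ 0.462 kg

|Q_tungsten| = |Q_oil|:
m×134×(302.3 − 23.47) = 1.159×1670×(23.47 − 14.56)
37363 m = 17246  ⇒  m ≈ 0.4616 kg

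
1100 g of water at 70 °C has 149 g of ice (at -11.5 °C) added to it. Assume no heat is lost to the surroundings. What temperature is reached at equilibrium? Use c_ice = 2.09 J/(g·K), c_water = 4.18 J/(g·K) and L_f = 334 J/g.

Energy conservation, ΣQ = 0:
ice -11.5→0 °C: 149×2.09×11.5 = 3581.2
  latent heat to melt: 149×334 = 49766
  meltwater 0→T: 149×4.18×T = 622.82 T
  water cools: 1100×4.18×(T − 70) = 4598(T − 70)
5220.8 T = 321860 − 53347 = 268513
T ≈ 51.43 °C. Since T > 0 °C, the all-ice-melts assumption holds.

T_f ≈ 51.4 °C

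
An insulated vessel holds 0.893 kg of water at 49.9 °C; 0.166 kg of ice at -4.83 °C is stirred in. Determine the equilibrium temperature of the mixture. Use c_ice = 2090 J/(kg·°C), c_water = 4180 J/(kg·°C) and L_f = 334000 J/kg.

Taking heat into each body as positive, Σ m c ΔT = 0:
ice -4.83→0 °C: 0.166×2090×4.83 = 1675.7
  fusion: m_ice L_f = 0.166×334000 = 55444
  warm the meltwater: 693.88 T
  water: 3732.7(T − 49.9)
4426.6 T = 186264 − 57120 = 129144
T ≈ 29.17 °C — above 0 °C, consistent with complete melting.

T_f ≈ 29.2 °C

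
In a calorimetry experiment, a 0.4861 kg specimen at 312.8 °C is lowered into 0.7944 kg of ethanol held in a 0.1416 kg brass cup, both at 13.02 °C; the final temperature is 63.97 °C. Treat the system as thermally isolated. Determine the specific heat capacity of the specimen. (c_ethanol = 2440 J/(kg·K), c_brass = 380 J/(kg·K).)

c ≈ 839 J/(kg·K)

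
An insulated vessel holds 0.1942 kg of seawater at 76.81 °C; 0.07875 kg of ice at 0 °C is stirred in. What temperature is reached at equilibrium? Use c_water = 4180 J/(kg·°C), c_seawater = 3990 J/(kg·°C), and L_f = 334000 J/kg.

T_f ≈ 30.1 °C

Conservation of energy gives ΣQ = 0:
fusion: m_ice L_f = 0.07875×334000 = 26302; warm the meltwater: 329.18 T; seawater cools: 0.1942×3990×(T − 76.81) = 774.86(T − 76.81)
1104 T = 59517 − 26302 = 33214
T ≈ 30.08 °C — above 0 °C, consistent with complete melting.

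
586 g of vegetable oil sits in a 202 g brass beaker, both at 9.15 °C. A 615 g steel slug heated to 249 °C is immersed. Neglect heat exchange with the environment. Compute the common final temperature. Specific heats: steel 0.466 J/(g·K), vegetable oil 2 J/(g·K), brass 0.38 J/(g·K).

Net heat exchanged in the isolated system is zero:
615·0.466·(T − 249) + 586·2·(T − 9.15) + 202·0.38·(T − 9.15) = 0
286.59(T − 249) + 1172(T − 9.15) + 76.76(T − 9.15) = 0
(286.59 + 1172 + 76.76) T = 286.59·249 + 1172·9.15 + 76.76·9.15
T = 82787/1535.4 ≈ 53.92 °C

T_f ≈ 53.9 °C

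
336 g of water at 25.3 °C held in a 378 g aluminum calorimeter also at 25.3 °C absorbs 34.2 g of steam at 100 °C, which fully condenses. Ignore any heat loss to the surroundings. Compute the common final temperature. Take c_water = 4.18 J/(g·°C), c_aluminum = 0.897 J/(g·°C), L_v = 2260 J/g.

T_f ≈ 71.9 °C

Setting the total heat transfer to zero:
condense steam: −34.2·2260 = −77292
  condensed water 100 °C→T: 142.96(T − 100)
  water warms: 336·4.18·(T − 25.3) = 1404.5(T − 25.3)
  cup: 339.07(T − 25.3)
1886.5 T = 77292 + 14296 + 44112 = 135699
T ≈ 71.93 °C, under the boiling point, so the assumption holds.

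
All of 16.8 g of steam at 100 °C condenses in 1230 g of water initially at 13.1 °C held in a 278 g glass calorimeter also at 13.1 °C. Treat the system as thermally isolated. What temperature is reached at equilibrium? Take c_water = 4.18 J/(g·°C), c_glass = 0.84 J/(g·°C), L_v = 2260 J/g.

T_f ≈ 21.2 °C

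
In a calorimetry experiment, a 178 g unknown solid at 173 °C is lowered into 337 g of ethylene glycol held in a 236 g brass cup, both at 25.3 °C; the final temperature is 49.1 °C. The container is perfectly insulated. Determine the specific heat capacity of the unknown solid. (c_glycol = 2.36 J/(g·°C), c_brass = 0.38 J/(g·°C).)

c ≈ 0.955 J/(g·°C)

Heat gained plus heat lost sum to zero:
178×c×(49.1 − 173) + 337×2.36×(49.1 − 25.3) + 236×0.38×(49.1 − 25.3) = 0
-22054 c = -21063
c = -21063/-22054 ≈ 0.9551 J/(g·°C)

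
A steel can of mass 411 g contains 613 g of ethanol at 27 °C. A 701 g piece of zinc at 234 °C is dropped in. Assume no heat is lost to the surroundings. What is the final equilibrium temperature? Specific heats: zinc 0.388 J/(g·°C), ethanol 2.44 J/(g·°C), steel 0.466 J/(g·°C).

T_f is the heat-capacity-weighted average of the initial temperatures:
T_f = (271.99*234 + 1495.7*27 + 191.53*27) / (271.99 + 1495.7 + 191.53)
    = 109201 / 1959.2 ≈ 55.74 °C

T_f ≈ 55.7 °C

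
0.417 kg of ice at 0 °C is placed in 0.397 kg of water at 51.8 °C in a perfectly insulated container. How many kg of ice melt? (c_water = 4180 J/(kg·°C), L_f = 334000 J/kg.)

m_melted ≈ 0.257 kg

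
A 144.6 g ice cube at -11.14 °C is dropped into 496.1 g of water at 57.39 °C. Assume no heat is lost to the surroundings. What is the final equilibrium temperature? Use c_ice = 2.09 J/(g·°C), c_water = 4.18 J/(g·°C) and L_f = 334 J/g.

T_f ≈ 25.1 °C

Taking heat into each body as positive, Σ m c ΔT = 0:
ice -11.14→0 °C: 144.6·2.09·11.14 = 3366.7
  fusion: m_ice L_f = 144.6·334 = 48296
  meltwater 0→T: 144.6·4.18·T = 604.43 T
  water: 2073.7(T − 57.39)
2678.1 T = 119010 − 51663 = 67346
T ≈ 25.15 °C — above 0 °C, consistent with complete melting.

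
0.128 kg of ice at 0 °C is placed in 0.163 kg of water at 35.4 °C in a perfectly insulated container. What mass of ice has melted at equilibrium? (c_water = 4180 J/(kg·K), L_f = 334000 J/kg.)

m_melted ≈ 0.0722 kg

Water can give up m c ΔT = 0.163×4180×35.4 = 24119 J before reaching 0 °C.
Fully melting the ice requires m_ice L_f = 0.128×334000 = 42752 J.
24119 J < 42752 J, so only part of the ice melts and the system sits at 0 °C.
Mass melted = 24119/334000 ≈ 0.07221 kg.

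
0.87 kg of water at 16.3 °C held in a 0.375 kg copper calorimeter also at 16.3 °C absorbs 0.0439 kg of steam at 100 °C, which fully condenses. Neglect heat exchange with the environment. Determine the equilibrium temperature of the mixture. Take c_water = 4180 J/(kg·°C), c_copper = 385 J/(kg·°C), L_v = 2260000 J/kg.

T_f ≈ 45.2 °C

Setting the total heat transfer to zero:
condense steam: −0.0439·2260000 = −99214
  condensate cools 100→T: 0.0439·4180·(T − 100) = 183.5(T − 100)
  original water: 3636.6(T − 16.3)
  copper cup: 0.375·385·(T − 16.3) = 144.38(T − 16.3)
3964.5 T = 99214 + 18350 + 61630 = 179194
T ≈ 45.20 °C, under the boiling point, so the assumption holds.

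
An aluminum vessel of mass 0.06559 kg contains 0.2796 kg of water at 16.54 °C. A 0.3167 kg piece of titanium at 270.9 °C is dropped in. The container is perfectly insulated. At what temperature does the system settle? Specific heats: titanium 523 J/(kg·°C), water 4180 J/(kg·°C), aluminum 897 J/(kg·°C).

T_f ≈ 46.8 °C

T_f is the heat-capacity-weighted average of the initial temperatures:
T_f = (165.63*270.9 + 1168.7*16.54 + 58.83*16.54) / (165.63 + 1168.7 + 58.83)
    = 65174 / 1393.2 ≈ 46.78 °C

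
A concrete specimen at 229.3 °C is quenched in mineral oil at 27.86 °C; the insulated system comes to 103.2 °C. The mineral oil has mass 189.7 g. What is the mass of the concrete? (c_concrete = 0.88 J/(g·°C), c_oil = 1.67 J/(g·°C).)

m ≈ 215 g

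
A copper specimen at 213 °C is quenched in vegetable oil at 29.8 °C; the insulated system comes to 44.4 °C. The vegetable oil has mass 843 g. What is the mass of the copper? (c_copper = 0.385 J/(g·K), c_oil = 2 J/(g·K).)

Heat lost by the copper = heat gained by the oil:
m·0.385·(213 − 44.4) = 843·2·(44.4 − 29.8)
64.91 m = 24616  ⇒  m ≈ 379.2 g

m ≈ 379 g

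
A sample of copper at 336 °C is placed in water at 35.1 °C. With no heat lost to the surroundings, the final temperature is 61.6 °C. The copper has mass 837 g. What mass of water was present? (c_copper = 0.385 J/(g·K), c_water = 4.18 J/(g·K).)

m ≈ 798 g

Taking heat into each body as positive, Σ m c ΔT = 0:
837×0.385×(61.6 − 336) + m×4.18×(61.6 − 35.1) = 0
110.77 m = 88424
m = 88424/110.77 ≈ 798.3 g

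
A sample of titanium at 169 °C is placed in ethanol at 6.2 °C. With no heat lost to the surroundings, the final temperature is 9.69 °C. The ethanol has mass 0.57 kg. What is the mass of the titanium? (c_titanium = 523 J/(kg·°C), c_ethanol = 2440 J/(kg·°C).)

m ≈ 0.0583 kg

Heat gained plus heat lost sum to zero:
m·523·(9.69 − 169) + 0.57·2440·(9.69 − 6.2) = 0
-83319 m = -4853.9
m = -4853.9/-83319 ≈ 0.05826 kg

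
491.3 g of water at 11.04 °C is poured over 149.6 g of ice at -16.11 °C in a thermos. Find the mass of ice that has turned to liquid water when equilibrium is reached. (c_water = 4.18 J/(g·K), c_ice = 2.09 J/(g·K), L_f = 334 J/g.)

m_melted ≈ 52.8 g

Cooling the water to 0 °C releases 491.3·4.18·11.04 = 22672 J.
Of that, 149.6·2.09·16.11 = 5037 J goes to bring the ice to 0 °C, leaving 17635 J.
To melt every bit of ice: 149.6·334 = 49966 J.
Since 17635 < 49966 J, not all the ice melts; equilibrium is at 0 °C.
Mass melted = 17635/334 ≈ 52.8 g.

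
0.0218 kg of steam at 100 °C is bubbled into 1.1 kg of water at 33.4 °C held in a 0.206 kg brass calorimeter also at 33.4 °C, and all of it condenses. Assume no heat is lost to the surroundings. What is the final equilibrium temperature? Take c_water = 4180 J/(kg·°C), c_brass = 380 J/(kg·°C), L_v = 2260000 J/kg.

T_f ≈ 45.0 °C

Let T be the final temperature. ΣQ_i = 0:
steam→water at 100 °C releases m L_v = 0.0218×2260000 = 49268
  condensed water 100 °C→T: 91.12(T − 100)
  water warms: 1.1×4180×(T − 33.4) = 4598(T − 33.4)
  cup: 78.28(T − 33.4)
4767.4 T = 49268 + 9112.4 + 156188 = 214568
T ≈ 45.01 °C — below 100 °C, confirming all the steam condensed.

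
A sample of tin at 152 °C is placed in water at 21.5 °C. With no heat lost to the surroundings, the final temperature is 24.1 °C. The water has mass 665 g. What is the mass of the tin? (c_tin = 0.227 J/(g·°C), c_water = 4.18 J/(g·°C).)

Heat gained plus heat lost sum to zero:
m·0.227·(24.1 − 152) + 665·4.18·(24.1 − 21.5) = 0
-29.03 m = -7227.2
m = -7227.2/-29.03 ≈ 248.9 g

m ≈ 249 g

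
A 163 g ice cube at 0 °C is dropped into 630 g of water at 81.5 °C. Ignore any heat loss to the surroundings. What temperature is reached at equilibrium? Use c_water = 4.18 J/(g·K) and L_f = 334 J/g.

T_f ≈ 48.3 °C

Energy balance with sensible and latent terms:
latent heat to melt: 163·334 = 54442; meltwater 0→T: 163·4.18·T = 681.34 T; water: 2633.4(T − 81.5)
3314.7 T = 214622 − 54442 = 160180
T ≈ 48.32 °C — above 0 °C, consistent with complete melting.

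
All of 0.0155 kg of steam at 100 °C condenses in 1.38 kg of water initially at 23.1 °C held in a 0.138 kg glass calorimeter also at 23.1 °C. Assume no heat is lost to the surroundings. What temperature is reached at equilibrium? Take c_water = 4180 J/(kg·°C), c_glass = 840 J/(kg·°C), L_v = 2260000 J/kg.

Energy conservation, ΣQ = 0:
condense steam: −0.0155×2260000 = −35030; condensed water 100 °C→T: 64.79(T − 100); original water: 5768.4(T − 23.1); glass cup: 0.138×840×(T − 23.1) = 115.92(T − 23.1)
5949.1 T = 35030 + 6479 + 135928 = 177437
T ≈ 29.83 °C — below 100 °C, confirming all the steam condensed.

T_f ≈ 29.8 °C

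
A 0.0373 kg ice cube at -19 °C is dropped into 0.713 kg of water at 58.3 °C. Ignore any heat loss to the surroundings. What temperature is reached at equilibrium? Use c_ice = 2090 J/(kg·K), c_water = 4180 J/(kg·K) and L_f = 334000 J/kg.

T_f ≈ 51.0 °C

Heat gained plus heat lost sum to zero:
ice -19→0 °C: 0.0373·2090·19 = 1481.2
  fusion: m_ice L_f = 0.0373·334000 = 12458
  meltwater 0→T: 0.0373·4180·T = 155.91 T
  water cools: 0.713·4180·(T − 58.3) = 2980.3(T − 58.3)
3136.3 T = 173754 − 13939 = 159814
T ≈ 50.96 °C — above 0 °C, consistent with complete melting.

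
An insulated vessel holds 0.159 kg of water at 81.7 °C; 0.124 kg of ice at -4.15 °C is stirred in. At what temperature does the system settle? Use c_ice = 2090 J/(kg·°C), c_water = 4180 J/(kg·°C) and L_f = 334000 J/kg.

T_f ≈ 10.0 °C

Net heat exchanged in the isolated system is zero:
ice -4.15→0 °C: 0.124×2090×4.15 = 1075.5; fusion: m_ice L_f = 0.124×334000 = 41416; warm the meltwater: 518.32 T; water: 664.62(T − 81.7)
1182.9 T = 54299 − 42492 = 11808
T ≈ 9.98 °C — above 0 °C, consistent with complete melting.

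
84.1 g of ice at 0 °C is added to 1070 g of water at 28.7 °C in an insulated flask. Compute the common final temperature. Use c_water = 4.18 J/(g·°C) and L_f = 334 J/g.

Taking heat into each body as positive, Σ m c ΔT = 0:
fusion: m_ice L_f = 84.1·334 = 28089
  meltwater 0→T: 84.1·4.18·T = 351.54 T
  water cools: 1070·4.18·(T − 28.7) = 4472.6(T − 28.7)
4824.1 T = 128364 − 28089 = 100274
T ≈ 20.79 °C. Since T > 0 °C, the all-ice-melts assumption holds.

T_f ≈ 20.8 °C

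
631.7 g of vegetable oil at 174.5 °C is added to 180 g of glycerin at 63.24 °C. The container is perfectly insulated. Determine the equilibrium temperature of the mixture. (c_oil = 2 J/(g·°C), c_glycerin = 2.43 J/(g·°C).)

T_f is the heat-capacity-weighted average of the initial temperatures:
T_f = (1263.4·174.5 + 437.4·63.24) / (1263.4 + 437.4)
    = 248124 / 1700.8 ≈ 145.89 °C

T_f ≈ 145.9 °C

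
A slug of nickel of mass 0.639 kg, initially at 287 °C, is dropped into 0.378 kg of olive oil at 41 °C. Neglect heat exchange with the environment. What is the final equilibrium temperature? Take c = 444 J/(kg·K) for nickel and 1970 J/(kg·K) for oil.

T_f ≈ 108.9 °C

Net heat exchanged in the isolated system is zero:
0.639*444*(T − 287) + 0.378*1970*(T − 41) = 0
283.72(T − 287) + 744.66(T − 41) = 0
1028.4 T = 111958
T = 111958/1028.4 ≈ 108.87 °C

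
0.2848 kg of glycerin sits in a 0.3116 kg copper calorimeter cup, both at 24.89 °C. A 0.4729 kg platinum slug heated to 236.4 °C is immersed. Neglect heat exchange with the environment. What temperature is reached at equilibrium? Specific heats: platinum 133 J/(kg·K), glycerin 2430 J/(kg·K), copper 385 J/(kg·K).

T_f ≈ 40.1 °C

Energy conservation, ΣQ = 0:
0.4729·133·(T − 236.4) + 0.2848·2430·(T − 24.89) + 0.3116·385·(T − 24.89) = 0
62.9(T − 236.4) + 692.06(T − 24.89) + 119.97(T − 24.89) = 0
874.93 T = 35080
T = 35080/874.93 ≈ 40.09 °C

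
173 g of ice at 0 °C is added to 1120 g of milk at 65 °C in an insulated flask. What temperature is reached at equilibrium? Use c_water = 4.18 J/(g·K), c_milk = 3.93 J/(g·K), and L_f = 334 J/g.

T_f ≈ 44.6 °C

Taking heat into each body as positive, Σ m c ΔT = 0:
melt ice: 173×334 = 57782; meltwater 0→T: 173×4.18×T = 723.14 T; milk: 4401.6(T − 65)
5124.7 T = 286104 − 57782 = 228322
T ≈ 44.55 °C — above 0 °C, consistent with complete melting.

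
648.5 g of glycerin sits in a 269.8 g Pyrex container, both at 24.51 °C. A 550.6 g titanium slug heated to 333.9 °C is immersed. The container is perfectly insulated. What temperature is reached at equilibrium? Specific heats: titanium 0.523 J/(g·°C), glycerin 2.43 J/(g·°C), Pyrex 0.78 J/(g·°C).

Taking heat into each body as positive, Σ m c ΔT = 0:
550.6·0.523·(T − 333.9) + 648.5·2.43·(T − 24.51) + 269.8·0.78·(T − 24.51) = 0
2074.3 T = 139933
T = 139933/2074.3 ≈ 67.46 °C

T_f ≈ 67.5 °C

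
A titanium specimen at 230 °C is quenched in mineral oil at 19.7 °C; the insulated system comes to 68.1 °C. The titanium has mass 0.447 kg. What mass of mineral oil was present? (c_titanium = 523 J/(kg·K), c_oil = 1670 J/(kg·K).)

m ≈ 0.468 kg

Net heat exchanged in the isolated system is zero:
0.447×523×(68.1 − 230) + m×1670×(68.1 − 19.7) = 0
80828 m = 37849
m = 37849/80828 ≈ 0.4683 kg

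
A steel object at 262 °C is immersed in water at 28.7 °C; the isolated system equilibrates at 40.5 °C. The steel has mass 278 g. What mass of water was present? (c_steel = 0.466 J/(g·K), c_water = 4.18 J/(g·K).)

|Q_steel| = |Q_water|:
278·0.466·(262 − 40.5) = m·4.18·(40.5 − 28.7)
49.32 m = 28695  ⇒  m ≈ 581.8 g

m ≈ 582 g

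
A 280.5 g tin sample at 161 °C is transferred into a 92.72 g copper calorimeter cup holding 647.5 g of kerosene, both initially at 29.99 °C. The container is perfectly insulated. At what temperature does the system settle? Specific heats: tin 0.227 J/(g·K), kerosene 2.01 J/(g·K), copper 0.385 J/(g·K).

Conservation of energy gives ΣQ = 0:
280.5×0.227×(T − 161) + 647.5×2.01×(T − 29.99) + 92.72×0.385×(T − 29.99) = 0
63.67(T − 161) + 1301.5(T − 29.99) + 35.7(T − 29.99) = 0
(63.67 + 1301.5 + 35.7) T = 63.67×161 + 1301.5×29.99 + 35.7×29.99
T ≈ 35.94 °C

T_f ≈ 35.9 °C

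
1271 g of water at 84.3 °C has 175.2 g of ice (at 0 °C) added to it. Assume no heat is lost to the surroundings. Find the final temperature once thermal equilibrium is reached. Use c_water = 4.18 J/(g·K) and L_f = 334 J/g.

T_f ≈ 64.4 °C

Conservation of energy gives ΣQ = 0:
latent heat to melt: 175.2·334 = 58517
  warm the meltwater: 732.34 T
  water: 5312.8(T − 84.3)
6045.1 T = 447867 − 58517 = 389351
T ≈ 64.41 °C — above 0 °C, consistent with complete melting.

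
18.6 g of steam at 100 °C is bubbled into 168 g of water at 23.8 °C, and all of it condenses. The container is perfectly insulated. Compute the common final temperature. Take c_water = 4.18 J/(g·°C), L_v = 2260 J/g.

Heat gained plus heat lost sum to zero:
condense steam: −18.6·2260 = −42036
  condensate cools 100→T: 18.6·4.18·(T − 100) = 77.75(T − 100)
  water warms: 168·4.18·(T − 23.8) = 702.24(T − 23.8)
779.99 T = 42036 + 7774.8 + 16713 = 66524
T ≈ 85.29 °C — below 100 °C, confirming all the steam condensed.

T_f ≈ 85.3 °C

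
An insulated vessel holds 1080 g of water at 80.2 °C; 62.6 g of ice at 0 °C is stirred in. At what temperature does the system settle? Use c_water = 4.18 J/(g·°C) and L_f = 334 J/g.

T_f ≈ 71.4 °C

Setting the total heat transfer to zero:
fusion: m_ice L_f = 62.6×334 = 20908
  meltwater 0→T: 62.6×4.18×T = 261.67 T
  water cools: 1080×4.18×(T − 80.2) = 4514.4(T − 80.2)
4776.1 T = 362055 − 20908 = 341146
T ≈ 71.43 °C — above 0 °C, consistent with complete melting.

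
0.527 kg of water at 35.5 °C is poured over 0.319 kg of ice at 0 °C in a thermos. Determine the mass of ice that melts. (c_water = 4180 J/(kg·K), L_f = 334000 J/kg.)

m_melted ≈ 0.234 kg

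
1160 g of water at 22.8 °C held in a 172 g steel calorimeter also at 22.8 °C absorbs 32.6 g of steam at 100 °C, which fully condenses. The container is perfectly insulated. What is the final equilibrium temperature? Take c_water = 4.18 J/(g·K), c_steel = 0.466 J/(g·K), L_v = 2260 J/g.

T_f ≈ 39.4 °C

Energy conservation, ΣQ = 0:
steam→water at 100 °C releases m L_v = 32.6×2260 = 73676
  condensate cools 100→T: 32.6×4.18×(T − 100) = 136.27(T − 100)
  original water: 4848.8(T − 22.8)
  steel cup: 172×0.466×(T − 22.8) = 80.15(T − 22.8)
5065.2 T = 73676 + 13627 + 112380 = 199683
T ≈ 39.42 °C, under the boiling point, so the assumption holds.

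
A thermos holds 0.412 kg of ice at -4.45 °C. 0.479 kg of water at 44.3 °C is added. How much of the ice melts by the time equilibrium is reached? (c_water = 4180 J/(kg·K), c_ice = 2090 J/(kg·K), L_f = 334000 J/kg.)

m_melted ≈ 0.254 kg

Heat available from the water dropping to 0 °C: 0.479·4180·44.3 = 88698 J.
Warming the ice to 0 °C takes 0.412·2090·4.45 = 3831.8 J, leaving 84867 J for melting.
Melting all 0.412 kg of ice would need 0.412·334000 = 137608 J.
84867 J < 137608 J, so only part of the ice melts and the system sits at 0 °C.
m_melted·334000 = 84867  ⇒  m_melted ≈ 0.2541 kg.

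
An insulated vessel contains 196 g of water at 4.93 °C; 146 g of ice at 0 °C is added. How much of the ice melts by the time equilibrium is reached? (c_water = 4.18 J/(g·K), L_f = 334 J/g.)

m_melted ≈ 12.1 g

Water can give up m c ΔT = 196·4.18·4.93 = 4039.1 J before reaching 0 °C.
To melt every bit of ice: 146·334 = 48764 J.
Since 4039.1 < 48764 J, not all the ice melts; equilibrium is at 0 °C.
m_melt = 4039.1 / L_f = 12.09 g.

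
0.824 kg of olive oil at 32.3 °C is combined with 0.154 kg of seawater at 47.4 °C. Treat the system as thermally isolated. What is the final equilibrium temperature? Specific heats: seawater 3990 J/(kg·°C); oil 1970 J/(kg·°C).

T_f ≈ 36.4 °C

Energy conservation, ΣQ = 0:
0.154×3990×(T − 47.4) + 0.824×1970×(T − 32.3) = 0
614.46(T − 47.4) + 1623.3(T − 32.3) = 0
(614.46 + 1623.3) T = 614.46×47.4 + 1623.3×32.3
T = 81557/2237.7 ≈ 36.45 °C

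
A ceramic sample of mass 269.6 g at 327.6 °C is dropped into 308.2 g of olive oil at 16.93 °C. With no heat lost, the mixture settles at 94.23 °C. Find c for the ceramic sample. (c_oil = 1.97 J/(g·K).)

c ≈ 0.746 J/(g·K)

Heat lost by the ceramic sample = heat gained by the oil:
269.6·c·(327.6 − 94.23) = 308.2·1.97·(94.23 − 16.93)
62917 c = 46933  ⇒  c ≈ 0.746 J/(g·K)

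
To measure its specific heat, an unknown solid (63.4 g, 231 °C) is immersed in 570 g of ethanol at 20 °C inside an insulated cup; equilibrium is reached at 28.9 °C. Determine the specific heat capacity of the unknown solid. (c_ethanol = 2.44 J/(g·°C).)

Heat lost by the unknown solid = heat gained by the ethanol:
63.4·c·(231 − 28.9) = 570·2.44·(28.9 − 20)
12813 c = 12378  ⇒  c ≈ 0.966 J/(g·°C)

c ≈ 0.966 J/(g·°C)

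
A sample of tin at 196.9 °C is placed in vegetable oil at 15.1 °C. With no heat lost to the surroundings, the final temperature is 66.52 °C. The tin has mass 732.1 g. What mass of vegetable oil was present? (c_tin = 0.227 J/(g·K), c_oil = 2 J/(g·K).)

Heat gained plus heat lost sum to zero:
732.1·0.227·(66.52 − 196.9) + m·2·(66.52 − 15.1) = 0
102.84 m = 21667
m = 21667/102.84 ≈ 210.7 g

m ≈ 211 g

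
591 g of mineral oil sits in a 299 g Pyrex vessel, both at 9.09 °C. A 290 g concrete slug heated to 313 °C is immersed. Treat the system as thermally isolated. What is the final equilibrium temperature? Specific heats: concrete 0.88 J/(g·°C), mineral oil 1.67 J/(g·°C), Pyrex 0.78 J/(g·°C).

Let T be the final temperature. ΣQ_i = 0:
290×0.88×(T − 313) + 591×1.67×(T − 9.09) + 299×0.78×(T − 9.09) = 0
1475.4 T = 90969
T ≈ 61.66 °C

T_f ≈ 61.7 °C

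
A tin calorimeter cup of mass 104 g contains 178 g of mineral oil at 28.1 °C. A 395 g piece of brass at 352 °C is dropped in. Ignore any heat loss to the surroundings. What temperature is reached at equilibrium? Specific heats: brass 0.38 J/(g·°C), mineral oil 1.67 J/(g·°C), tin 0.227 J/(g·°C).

T_f ≈ 131.3 °C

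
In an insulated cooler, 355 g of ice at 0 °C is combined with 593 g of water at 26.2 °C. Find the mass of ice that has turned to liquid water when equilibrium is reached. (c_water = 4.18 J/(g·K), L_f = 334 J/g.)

m_melted ≈ 194 g

Heat available from the water dropping to 0 °C: 593×4.18×26.2 = 64943 J.
To melt every bit of ice: 355×334 = 118570 J.
64943 J < 118570 J, so only part of the ice melts and the system sits at 0 °C.
m_melt = 64943 / L_f = 194.4 g.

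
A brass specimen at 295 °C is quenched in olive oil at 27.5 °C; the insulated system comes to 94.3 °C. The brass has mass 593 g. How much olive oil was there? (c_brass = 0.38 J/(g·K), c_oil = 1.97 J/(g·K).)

m ≈ 344 g

Setting the total heat transfer to zero:
593·0.38·(94.3 − 295) + m·1.97·(94.3 − 27.5) = 0
131.6 m = 45226
m = 45226/131.6 ≈ 343.7 g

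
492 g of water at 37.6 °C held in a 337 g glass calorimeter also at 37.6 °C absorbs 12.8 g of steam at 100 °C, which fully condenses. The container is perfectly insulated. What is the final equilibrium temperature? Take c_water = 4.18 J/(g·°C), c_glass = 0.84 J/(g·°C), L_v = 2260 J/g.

T_f ≈ 51.1 °C

Let T be the final temperature. ΣQ_i = 0:
condense steam: −12.8·2260 = −28928
  condensate cools 100→T: 12.8·4.18·(T − 100) = 53.5(T − 100)
  water warms: 492·4.18·(T − 37.6) = 2056.6(T − 37.6)
  cup: 283.08(T − 37.6)
2393.1 T = 28928 + 5350.4 + 87970 = 122249
T ≈ 51.08 °C — below 100 °C, confirming all the steam condensed.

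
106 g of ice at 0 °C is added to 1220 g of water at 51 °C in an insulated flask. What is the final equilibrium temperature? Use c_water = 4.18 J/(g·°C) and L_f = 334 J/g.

T_f ≈ 40.5 °C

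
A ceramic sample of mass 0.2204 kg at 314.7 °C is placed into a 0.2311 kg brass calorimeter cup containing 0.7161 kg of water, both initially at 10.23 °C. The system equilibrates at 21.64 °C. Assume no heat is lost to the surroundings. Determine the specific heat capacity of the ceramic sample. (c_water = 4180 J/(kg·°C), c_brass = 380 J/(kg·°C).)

Conservation of energy gives ΣQ = 0:
0.2204×c×(21.64 − 314.7) + 0.7161×4180×(21.64 − 10.23) + 0.2311×380×(21.64 − 10.23) = 0
-64.59 c = -35156
c = -35156/-64.59 ≈ 544.3 J/(kg·°C)

c ≈ 544 J/(kg·°C)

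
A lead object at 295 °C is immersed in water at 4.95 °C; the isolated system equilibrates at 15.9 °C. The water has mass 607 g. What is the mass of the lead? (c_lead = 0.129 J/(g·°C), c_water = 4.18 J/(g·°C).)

m ≈ 772 g

Taking heat into each body as positive, Σ m c ΔT = 0:
m×0.129×(15.9 − 295) + 607×4.18×(15.9 − 4.95) = 0
-36 m = -27783
m = -27783/-36 ≈ 771.7 g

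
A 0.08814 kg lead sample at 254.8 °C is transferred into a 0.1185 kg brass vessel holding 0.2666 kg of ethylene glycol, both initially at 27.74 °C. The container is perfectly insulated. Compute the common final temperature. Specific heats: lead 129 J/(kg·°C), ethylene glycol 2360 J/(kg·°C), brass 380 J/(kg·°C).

Energy conservation, ΣQ = 0:
0.08814·129·(T − 254.8) + 0.2666·2360·(T − 27.74) + 0.1185·380·(T − 27.74) = 0
11.37(T − 254.8) + 629.18(T − 27.74) + 45.03(T − 27.74) = 0
685.58 T = 21600
T = 21600/685.58 ≈ 31.51 °C

T_f ≈ 31.5 °C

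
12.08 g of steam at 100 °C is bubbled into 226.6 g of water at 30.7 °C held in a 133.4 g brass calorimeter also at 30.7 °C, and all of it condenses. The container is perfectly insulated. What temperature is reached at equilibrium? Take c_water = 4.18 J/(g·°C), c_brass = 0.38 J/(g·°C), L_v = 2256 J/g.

T_f ≈ 60.0 °C

Taking heat into each body as positive, Σ m c ΔT = 0:
steam→water at 100 °C releases m L_v = 12.08·2256 = 27252
  condensate cools 100→T: 12.08·4.18·(T − 100) = 50.49(T − 100)
  water warms: 226.6·4.18·(T − 30.7) = 947.19(T − 30.7)
  cup: 50.69(T − 30.7)
1048.4 T = 27252 + 5049.4 + 30635 = 62937
T ≈ 60.03 °C, under the boiling point, so the assumption holds.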